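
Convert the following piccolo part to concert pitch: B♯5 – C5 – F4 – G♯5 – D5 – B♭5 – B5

The piccolo sounds a perfect octave above written, so transpose each written note up a perfect octave.
B#5 → B#6
C5 → C6
F4 → F5
G#5 → G#6
D5 → D6
Bb5 → Bb6
B5 → B6

B#6 C6 F5 G#6 D6 Bb6 B6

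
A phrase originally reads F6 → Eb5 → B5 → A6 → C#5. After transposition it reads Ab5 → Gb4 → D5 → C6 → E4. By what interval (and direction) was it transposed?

down a major sixth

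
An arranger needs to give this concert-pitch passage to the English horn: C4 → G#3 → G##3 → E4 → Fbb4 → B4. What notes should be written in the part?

G4 D#4 D##4 B4 Cbb5 F#5

Written C4 sounds as F3 on the English horn, so concert pitches are written a perfect fifth up.
C4 becomes G4
G#3 becomes D#4
G##3 becomes D##4
E4 becomes B4
Fbb4 becomes Cbb5
B4 becomes F#5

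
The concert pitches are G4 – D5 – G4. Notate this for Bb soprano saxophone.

A4 E5 A4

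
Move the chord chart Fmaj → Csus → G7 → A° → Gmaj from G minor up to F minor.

G minor up to F minor is a minor seventh; each chord root moves by that interval while the quality stays the same.
Fmaj: root F up a minor seventh → Eb, giving Ebmaj.
Csus: root C up a minor seventh → Bb, giving Bbsus.
G7: root G up a minor seventh → F, giving F7.
A°: root A up a minor seventh → G, giving G°.
Gmaj: root G up a minor seventh → F, giving Fmaj.

Ebmaj Bbsus F7 G° Fmaj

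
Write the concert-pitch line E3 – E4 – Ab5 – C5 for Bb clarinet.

F#3 F#4 Bb5 D5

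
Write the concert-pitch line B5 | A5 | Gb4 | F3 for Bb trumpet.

C#6 B5 Ab4 G3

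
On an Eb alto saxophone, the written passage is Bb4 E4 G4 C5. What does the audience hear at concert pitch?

Db4 G3 Bb3 Eb4

The Eb alto saxophone sounds a major sixth below written, so transpose each written note down a major sixth.
Bb4 gives Db4
E4 gives G3
G4 gives Bb3
C5 gives Eb4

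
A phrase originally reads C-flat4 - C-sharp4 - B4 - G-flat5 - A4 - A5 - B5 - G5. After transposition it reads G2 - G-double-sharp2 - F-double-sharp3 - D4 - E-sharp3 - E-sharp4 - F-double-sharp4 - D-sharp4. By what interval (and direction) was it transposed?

down a diminished eleventh

Take the first pair: Cb4 → G2. C to G spans 11 letter names, so the interval is some kind of eleventh.
G2 to Cb4 is 16 semitones, which makes it a diminished eleventh; the second version is lower, so the direction is down.
Checking another pair — G5 → D#4 — gives the same interval.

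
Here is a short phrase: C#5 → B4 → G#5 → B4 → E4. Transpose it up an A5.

An augmented fifth up from C#5 gives G##5.
B4: a fifth up reaches F, and 8 semitones makes it F##5.
G#5 up an augmented fifth is D##6.
An augmented fifth up from B4 gives F##5.
E4 up an augmented fifth is B#4.

G##5 F##5 D##6 F##5 B#4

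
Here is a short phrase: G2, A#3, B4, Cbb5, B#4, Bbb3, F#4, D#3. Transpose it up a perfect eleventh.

G2 up a perfect eleventh is C4.
A#3: an eleventh up reaches D, and 17 semitones makes it D#5.
B4 up a perfect eleventh is E6.
Cbb5 up a perfect eleventh is Fbb6.
A perfect eleventh up from B#4 gives E#6.
Bbb3: an eleventh up reaches E, and 17 semitones makes it Ebb5.
F#4: an eleventh up reaches B, and 17 semitones makes it B5.
D#3 up a perfect eleventh is G#4.

C4 D#5 E6 Fbb6 E#6 Ebb5 B5 G#4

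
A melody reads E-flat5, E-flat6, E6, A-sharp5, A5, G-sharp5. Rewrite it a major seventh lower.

Fb4 Fb5 F5 B4 Bb4 A4

Eb5 to Fb4
Eb6 to Fb5
E6 to F5
A#5 to B4
A5 to Bb4
G#5 to A4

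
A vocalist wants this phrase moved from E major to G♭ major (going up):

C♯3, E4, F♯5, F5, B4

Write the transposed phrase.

From E up to G♭ is a diminished third; apply that to each pitch.
C#3 gives Eb3
E4 gives Gb4
F#5 gives Ab5
F5 gives Abb5
B4 gives Db5

Eb3 Gb4 Ab5 Abb5 Db5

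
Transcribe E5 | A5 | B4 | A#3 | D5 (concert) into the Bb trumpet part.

F#5 B5 C#5 B#3 E5

Written C4 sounds as Bb3 on the Bb trumpet, so concert pitches are written a major second up.
E5 gives F#5
A5 gives B5
B4 gives C#5
A#3 gives B#3
D5 gives E5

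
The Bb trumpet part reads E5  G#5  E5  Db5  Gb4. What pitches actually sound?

D5 F#5 D5 Cb5 Fb4

The Bb trumpet sounds a major second below written, so transpose each written note down a major second.
E5 gives D5
G#5 gives F#5
E5 gives D5
Db5 gives Cb5
Gb4 gives Fb4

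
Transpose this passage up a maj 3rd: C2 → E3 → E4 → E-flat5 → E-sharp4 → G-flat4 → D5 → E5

C2 -> E2
E3 -> G#3
E4 -> G#4
Eb5 -> G5
E#4 -> G##4
Gb4 -> Bb4
D5 -> F#5
E5 -> G#5

E2 G#3 G#4 G5 G##4 Bb4 F#5 G#5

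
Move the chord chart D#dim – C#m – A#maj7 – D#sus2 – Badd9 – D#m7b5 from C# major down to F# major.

G#dim F#m D#maj7 G#sus2 Eadd9 G#m7b5

C# major down to F# major is a perfect fifth; each chord root moves by that interval while the quality stays the same.
D#dim: root D# down a perfect fifth → G#, giving G#dim.
C#m: root C# down a perfect fifth → F#, giving F#m.
A#maj7: root A# down a perfect fifth → D#, giving D#maj7.
D#sus2: root D# down a perfect fifth → G#, giving G#sus2.
Badd9: root B down a perfect fifth → E, giving Eadd9.
D#m7b5: root D# down a perfect fifth → G#, giving G#m7b5.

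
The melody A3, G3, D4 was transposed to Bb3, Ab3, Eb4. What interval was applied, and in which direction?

Take the first pair: A3 → Bb3. A to B spans 2 letter names, so the interval is some kind of second.
A3 to Bb3 is 1 semitone, which makes it a minor second; the second version is higher, so the direction is up.
Checking another pair — D4 → Eb4 — gives the same interval.

up a minor second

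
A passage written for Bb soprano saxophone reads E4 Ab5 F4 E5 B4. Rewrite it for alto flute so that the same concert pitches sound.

First find concert pitch: the Bb soprano saxophone sounds a major second below written, so E4 Ab5 F4 E5 B4 sounds D4 Gb5 Eb4 D5 A4.
Then write for alto flute: it sounds a perfect fourth below written, so the part must be a perfect fourth above concert.
D4 → G4
Gb5 → Cb6
Eb4 → Ab4
D5 → G5
A4 → D5

G4 Cb6 Ab4 G5 D5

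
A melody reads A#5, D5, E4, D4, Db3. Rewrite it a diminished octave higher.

A6 Db6 Eb5 Db5 Dbb4

A#5: an octave up reaches A, and 11 semitones makes it A6.
D5 up a diminished octave is Db6.
E4: an octave up reaches E, and 11 semitones makes it Eb5.
D4 up a diminished octave is Db5.
A diminished octave up from Db3 gives Dbb4.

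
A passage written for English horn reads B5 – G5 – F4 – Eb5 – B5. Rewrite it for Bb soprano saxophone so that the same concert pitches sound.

First find concert pitch: the English horn sounds a perfect fifth below written, so B5 G5 F4 Eb5 B5 sounds E5 C5 Bb3 Ab4 E5.
Then write for Bb soprano saxophone: it sounds a major second below written, so the part must be a major second above concert.
E5 → F#5
C5 → D5
Bb3 → C4
Ab4 → Bb4
E5 → F#5

F#5 D5 C4 Bb4 F#5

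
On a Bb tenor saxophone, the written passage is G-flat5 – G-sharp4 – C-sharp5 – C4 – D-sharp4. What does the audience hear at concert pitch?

Written C4 on the Bb tenor saxophone sounds as Bb2, a major ninth lower; apply that shift to every note.
Gb5 to Fb4
G#4 to F#3
C#5 to B3
C4 to Bb2
D#4 to C#3

Fb4 F#3 B3 Bb2 C#3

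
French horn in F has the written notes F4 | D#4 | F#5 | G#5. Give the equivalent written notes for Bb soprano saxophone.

First find concert pitch: the French horn in F sounds a perfect fifth below written, so F4 D#4 F#5 G#5 sounds Bb3 G#3 B4 C#5.
Then write for Bb soprano saxophone: it sounds a major second below written, so the part must be a major second above concert.
Bb3 → C4
G#3 → A#3
B4 → C#5
C#5 → D#5

C4 A#3 C#5 D#5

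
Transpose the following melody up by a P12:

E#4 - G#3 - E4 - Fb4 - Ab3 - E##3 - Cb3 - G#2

B#5 D#5 B5 Cb6 Eb5 B##4 Gb4 D#4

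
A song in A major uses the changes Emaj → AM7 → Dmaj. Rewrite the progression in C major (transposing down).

Gmaj CM7 Fmaj

A major down to C major is a major sixth; each chord root moves by that interval while the quality stays the same.
Emaj: root E down a major sixth → G, giving Gmaj.
AM7: root A down a major sixth → C, giving CM7.
Dmaj: root D down a major sixth → F, giving Fmaj.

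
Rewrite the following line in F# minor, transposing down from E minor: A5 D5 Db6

B4 E4 Eb5

From E down to F# is a minor seventh; apply that to each pitch.
A5 gives B4
D5 gives E4
Db6 gives Eb5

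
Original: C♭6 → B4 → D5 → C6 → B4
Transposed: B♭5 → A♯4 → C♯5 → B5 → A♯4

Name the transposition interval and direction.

down a minor second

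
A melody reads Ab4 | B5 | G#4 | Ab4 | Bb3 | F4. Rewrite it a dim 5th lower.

D4 E#5 C##4 D4 E3 B3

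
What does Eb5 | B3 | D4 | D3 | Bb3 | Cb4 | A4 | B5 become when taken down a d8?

A diminished octave down from Eb5 gives E4.
B3: an octave down reaches B, and 11 semitones makes it B#2.
D4 down a diminished octave is D#3.
D3 down a diminished octave is D#2.
A diminished octave down from Bb3 gives B2.
Cb4 down a diminished octave is C3.
A4: an octave down reaches A, and 11 semitones makes it A#3.
B5 down a diminished octave is B#4.

E4 B#2 D#3 D#2 B2 C3 A#3 B#4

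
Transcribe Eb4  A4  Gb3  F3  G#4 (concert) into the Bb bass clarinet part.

The Bb bass clarinet sounds a major ninth below written, so the written part must be a major ninth above concert — transpose each note up.
Eb4 → F5
A4 → B5
Gb3 → Ab4
F3 → G4
G#4 → A#5

F5 B5 Ab4 G4 A#5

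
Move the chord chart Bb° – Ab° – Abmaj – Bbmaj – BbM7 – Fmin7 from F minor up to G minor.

C° Bb° Bbmaj Cmaj CM7 Gmin7

F minor up to G minor is a major second; each chord root moves by that interval while the quality stays the same.
Bb°: root Bb up a major second → C, giving C°.
Ab°: root Ab up a major second → Bb, giving Bb°.
Abmaj: root Ab up a major second → Bb, giving Bbmaj.
Bbmaj: root Bb up a major second → C, giving Cmaj.
BbM7: root Bb up a major second → C, giving CM7.
Fmin7: root F up a major second → G, giving Gmin7.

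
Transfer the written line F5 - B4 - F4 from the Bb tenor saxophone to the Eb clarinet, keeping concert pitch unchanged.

C4 F#3 C3

First find concert pitch: the Bb tenor saxophone sounds a major ninth below written, so F5 B4 F4 sounds Eb4 A3 Eb3.
Then write for Eb clarinet: it sounds a minor third above written, so the part must be a minor third below concert.
Eb4 → C4
A3 → F#3
Eb3 → C3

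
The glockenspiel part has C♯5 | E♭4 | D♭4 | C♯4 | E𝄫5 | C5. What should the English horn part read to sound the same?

First find concert pitch: the glockenspiel sounds a perfect fifteenth above written, so C♯5 E♭4 D♭4 C♯4 E𝄫5 C5 sounds C#7 Eb6 Db6 C#6 Ebb7 C7.
Then write for English horn: it sounds a perfect fifth below written, so the part must be a perfect fifth above concert.
C#7 → G#7
Eb6 → Bb6
Db6 → Ab6
C#6 → G#6
Ebb7 → Bbb7
C7 → G7

G#7 Bb6 Ab6 G#6 Bbb7 G7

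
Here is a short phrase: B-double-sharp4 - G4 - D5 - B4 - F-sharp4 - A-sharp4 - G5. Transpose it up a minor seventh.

A##5 F5 C6 A5 E5 G#5 F6

A minor seventh up from B##4 gives A##5.
G4: a seventh up reaches F, and 10 semitones makes it F5.
A minor seventh up from D5 gives C6.
B4 up a minor seventh is A5.
A minor seventh up from F#4 gives E5.
A minor seventh up from A#4 gives G#5.
A minor seventh up from G5 gives F6.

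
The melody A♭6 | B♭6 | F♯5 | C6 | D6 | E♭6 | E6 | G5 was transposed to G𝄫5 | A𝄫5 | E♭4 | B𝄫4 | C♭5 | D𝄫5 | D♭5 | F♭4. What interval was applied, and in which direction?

down an augmented ninth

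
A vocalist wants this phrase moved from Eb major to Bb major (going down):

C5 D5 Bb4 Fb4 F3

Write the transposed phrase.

From Eb down to Bb is a perfect fourth; apply that to each pitch.
C5 to G4
D5 to A4
Bb4 to F4
Fb4 to Cb4
F3 to C3

G4 A4 F4 Cb4 C3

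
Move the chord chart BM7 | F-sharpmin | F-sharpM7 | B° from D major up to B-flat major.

GM7 Dmin DM7 G°

D major up to B-flat major is a minor sixth; each chord root moves by that interval while the quality stays the same.
BM7: root B up a minor sixth → G, giving GM7.
F-sharpmin: root F-sharp up a minor sixth → D, giving Dmin.
F-sharpM7: root F-sharp up a minor sixth → D, giving DM7.
B°: root B up a minor sixth → G, giving G°.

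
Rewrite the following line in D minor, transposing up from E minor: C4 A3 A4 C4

Bb4 G4 G5 Bb4

From E up to D is a minor seventh; apply that to each pitch.
C4 gives Bb4
A3 gives G4
A4 gives G5
C4 gives Bb4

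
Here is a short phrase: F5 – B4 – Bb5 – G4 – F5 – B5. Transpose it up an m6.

F5 → Db6
B4 → G5
Bb5 → Gb6
G4 → Eb5
F5 → Db6
B5 → G6

Db6 G5 Gb6 Eb5 Db6 G6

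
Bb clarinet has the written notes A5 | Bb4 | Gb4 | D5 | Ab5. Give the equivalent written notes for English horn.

First find concert pitch: the Bb clarinet sounds a major second below written, so A5 Bb4 Gb4 D5 Ab5 sounds G5 Ab4 Fb4 C5 Gb5.
Then write for English horn: it sounds a perfect fifth below written, so the part must be a perfect fifth above concert.
G5 → D6
Ab4 → Eb5
Fb4 → Cb5
C5 → G5
Gb5 → Db6

D6 Eb5 Cb5 G5 Db6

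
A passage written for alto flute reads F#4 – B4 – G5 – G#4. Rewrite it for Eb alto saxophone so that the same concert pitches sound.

First find concert pitch: the alto flute sounds a perfect fourth below written, so F#4 B4 G5 G#4 sounds C#4 F#4 D5 D#4.
Then write for Eb alto saxophone: it sounds a major sixth below written, so the part must be a major sixth above concert.
C#4 → A#4
F#4 → D#5
D5 → B5
D#4 → B#4

A#4 D#5 B5 B#4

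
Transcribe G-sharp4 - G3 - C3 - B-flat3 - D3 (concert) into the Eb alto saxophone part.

E#5 E4 A3 G4 B3

The Eb alto saxophone sounds a major sixth below written, so the written part must be a major sixth above concert — transpose each note up.
G#4 → E#5
G3 → E4
C3 → A3
Bb3 → G4
D3 → B3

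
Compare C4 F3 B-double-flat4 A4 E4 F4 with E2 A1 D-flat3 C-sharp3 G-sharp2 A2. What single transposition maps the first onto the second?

down a minor thirteenth

Take the first pair: C4 → E2. C to E spans 13 letter names, so the interval is some kind of thirteenth.
E2 to C4 is 20 semitones, which makes it a minor thirteenth; the second version is lower, so the direction is down.
Checking another pair — F4 → A2 — gives the same interval.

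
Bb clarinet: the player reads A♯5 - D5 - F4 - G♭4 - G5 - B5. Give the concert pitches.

G#5 C5 Eb4 Fb4 F5 A5

Written C4 on the Bb clarinet sounds as Bb3, a major second lower; apply that shift to every note.
A#5 -> G#5
D5 -> C5
F4 -> Eb4
Gb4 -> Fb4
G5 -> F5
B5 -> A5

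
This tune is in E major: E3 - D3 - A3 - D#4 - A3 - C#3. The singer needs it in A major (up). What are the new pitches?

A3 G3 D4 G#4 D4 F#3

From E up to A is a perfect fourth; apply that to each pitch.
E3 gives A3
D3 gives G3
A3 gives D4
D#4 gives G#4
A3 gives D4
C#3 gives F#3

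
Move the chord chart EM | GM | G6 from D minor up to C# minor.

D#M F#M F#6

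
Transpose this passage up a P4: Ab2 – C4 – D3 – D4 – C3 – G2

Db3 F4 G3 G4 F3 C3

A perfect fourth up from Ab2 gives Db3.
C4 up a perfect fourth is F4.
D3 up a perfect fourth is G3.
A perfect fourth up from D4 gives G4.
C3: a fourth up reaches F, and 5 semitones makes it F3.
G2 up a perfect fourth is C3.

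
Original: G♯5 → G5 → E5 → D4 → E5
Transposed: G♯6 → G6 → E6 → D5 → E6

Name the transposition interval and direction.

up a perfect octave

From G#5 to G#6 is 8 letter names — an octave of some quality.
G#5 to G#6 is 12 semitones, which makes it a perfect octave; the second version is higher, so the direction is up.
Checking another pair — E5 → E6 — gives the same interval.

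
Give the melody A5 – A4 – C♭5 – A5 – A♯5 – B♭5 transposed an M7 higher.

G#6 G#5 Bb5 G#6 G##6 A6

A5 up a major seventh is G#6.
A major seventh up from A4 gives G#5.
Cb5: a seventh up reaches B, and 11 semitones makes it Bb5.
A5 up a major seventh is G#6.
A major seventh up from A#5 gives G##6.
Bb5: a seventh up reaches A, and 11 semitones makes it A6.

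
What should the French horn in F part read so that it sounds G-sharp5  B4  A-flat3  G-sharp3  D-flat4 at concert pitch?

D#6 F#5 Eb4 D#4 Ab4

Written C4 sounds as F3 on the French horn in F, so concert pitches are written a perfect fifth up.
G#5 -> D#6
B4 -> F#5
Ab3 -> Eb4
G#3 -> D#4
Db4 -> Ab4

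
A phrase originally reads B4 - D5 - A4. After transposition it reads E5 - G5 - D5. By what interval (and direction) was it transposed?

up a perfect fourth

Take the first pair: B4 → E5. B to E spans 4 letter names, so the interval is some kind of fourth.
B4 to E5 is 5 semitones, which makes it a perfect fourth; the second version is higher, so the direction is up.
Checking another pair — A4 → D5 — gives the same interval.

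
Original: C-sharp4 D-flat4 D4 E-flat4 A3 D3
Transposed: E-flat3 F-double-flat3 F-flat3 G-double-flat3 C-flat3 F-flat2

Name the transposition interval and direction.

down an augmented sixth

Take the first pair: C#4 → Eb3. C to E spans 6 letter names, so the interval is some kind of sixth.
Eb3 to C#4 is 10 semitones, which makes it an augmented sixth; the second version is lower, so the direction is down.
Checking another pair — D3 → Fb2 — gives the same interval.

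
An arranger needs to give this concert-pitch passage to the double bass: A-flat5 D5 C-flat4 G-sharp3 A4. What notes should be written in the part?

The double bass sounds a perfect octave below written, so the written part must be a perfect octave above concert — transpose each note up.
Ab5 -> Ab6
D5 -> D6
Cb4 -> Cb5
G#3 -> G#4
A4 -> A5

Ab6 D6 Cb5 G#4 A5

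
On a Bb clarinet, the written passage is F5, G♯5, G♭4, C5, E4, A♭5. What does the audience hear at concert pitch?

Eb5 F#5 Fb4 Bb4 D4 Gb5

The Bb clarinet sounds a major second below written, so transpose each written note down a major second.
F5 gives Eb5
G#5 gives F#5
Gb4 gives Fb4
C5 gives Bb4
E4 gives D4
Ab5 gives Gb5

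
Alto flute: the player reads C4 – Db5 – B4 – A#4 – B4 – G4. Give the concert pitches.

G3 Ab4 F#4 E#4 F#4 D4

Written C4 on the alto flute sounds as G3, a perfect fourth lower; apply that shift to every note.
C4 to G3
Db5 to Ab4
B4 to F#4
A#4 to E#4
B4 to F#4
G4 to D4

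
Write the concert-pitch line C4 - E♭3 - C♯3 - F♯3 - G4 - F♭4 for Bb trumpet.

D4 F3 D#3 G#3 A4 Gb4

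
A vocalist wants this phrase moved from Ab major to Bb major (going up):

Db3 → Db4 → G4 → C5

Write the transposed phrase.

From Ab up to Bb is a major second; apply that to each pitch.
Db3 to Eb3
Db4 to Eb4
G4 to A4
C5 to D5

Eb3 Eb4 A4 D5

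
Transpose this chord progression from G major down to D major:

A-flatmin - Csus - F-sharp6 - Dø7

G major down to D major is a perfect fourth; each chord root moves by that interval while the quality stays the same.
A-flatmin: root A-flat down a perfect fourth → Eb, giving Ebmin.
Csus: root C down a perfect fourth → G, giving Gsus.
F-sharp6: root F-sharp down a perfect fourth → C#, giving C#6.
Dø7: root D down a perfect fourth → A, giving Aø7.

Ebmin Gsus C#6 Aø7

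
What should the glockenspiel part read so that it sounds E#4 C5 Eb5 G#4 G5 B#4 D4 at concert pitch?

E#2 C3 Eb3 G#2 G3 B#2 D2

The glockenspiel sounds a perfect fifteenth above written, so the written part must be a perfect fifteenth below concert — transpose each note down.
E#4 gives E#2
C5 gives C3
Eb5 gives Eb3
G#4 gives G#2
G5 gives G3
B#4 gives B#2
D4 gives D2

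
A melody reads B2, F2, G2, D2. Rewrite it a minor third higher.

D3 Ab2 Bb2 F2

B2 becomes D3
F2 becomes Ab2
G2 becomes Bb2
D2 becomes F2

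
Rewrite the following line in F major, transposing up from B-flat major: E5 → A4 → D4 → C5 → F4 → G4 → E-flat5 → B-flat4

B-flat major to F major up is a perfect fifth, so every note moves up by that interval.
E5 becomes B5
A4 becomes E5
D4 becomes A4
C5 becomes G5
F4 becomes C5
G4 becomes D5
Eb5 becomes Bb5
Bb4 becomes F5

B5 E5 A4 G5 C5 D5 Bb5 F5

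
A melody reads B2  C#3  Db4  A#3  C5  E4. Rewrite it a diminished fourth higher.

Eb3 F3 Gbb4 D4 Fb5 Ab4

B2 gives Eb3
C#3 gives F3
Db4 gives Gbb4
A#3 gives D4
C5 gives Fb5
E4 gives Ab4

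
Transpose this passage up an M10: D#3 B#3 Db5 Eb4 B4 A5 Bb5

A major tenth up from D#3 gives F##4.
B#3: a tenth up reaches D, and 16 semitones makes it D##5.
Db5: a tenth up reaches F, and 16 semitones makes it F6.
A major tenth up from Eb4 gives G5.
B4 up a major tenth is D#6.
A5 up a major tenth is C#7.
A major tenth up from Bb5 gives D7.

F##4 D##5 F6 G5 D#6 C#7 D7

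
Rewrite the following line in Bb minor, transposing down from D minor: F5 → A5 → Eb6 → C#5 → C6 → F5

From D down to Bb is a major third; apply that to each pitch.
F5 -> Db5
A5 -> F5
Eb6 -> Cb6
C#5 -> A4
C6 -> Ab5
F5 -> Db5

Db5 F5 Cb6 A4 Ab5 Db5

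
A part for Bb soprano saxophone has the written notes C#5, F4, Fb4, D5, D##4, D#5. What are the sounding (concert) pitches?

Written C4 on the Bb soprano saxophone sounds as Bb3, a major second lower; apply that shift to every note.
C#5 gives B4
F4 gives Eb4
Fb4 gives Ebb4
D5 gives C5
D##4 gives C##4
D#5 gives C#5

B4 Eb4 Ebb4 C5 C##4 C#5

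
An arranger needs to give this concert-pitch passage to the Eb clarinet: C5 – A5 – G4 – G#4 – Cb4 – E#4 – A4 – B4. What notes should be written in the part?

A4 F#5 E4 E#4 Ab3 C##4 F#4 G#4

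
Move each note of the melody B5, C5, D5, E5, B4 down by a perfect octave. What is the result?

B4 C4 D4 E4 B3

B5 → B4
C5 → C4
D5 → D4
E5 → E4
B4 → B3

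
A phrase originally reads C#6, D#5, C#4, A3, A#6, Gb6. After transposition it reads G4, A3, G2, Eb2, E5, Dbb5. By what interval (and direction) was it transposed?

down an augmented eleventh

From C#6 to G4 is 11 letter names — an eleventh of some quality.
G4 to C#6 is 18 semitones, which makes it an augmented eleventh; the second version is lower, so the direction is down.
Checking another pair — Gb6 → Dbb5 — gives the same interval.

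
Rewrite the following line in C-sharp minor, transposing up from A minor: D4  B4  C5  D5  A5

F#4 D#5 E5 F#5 C#6

A minor to C-sharp minor up is a major third, so every note moves up by that interval.
D4 gives F#4
B4 gives D#5
C5 gives E5
D5 gives F#5
A5 gives C#6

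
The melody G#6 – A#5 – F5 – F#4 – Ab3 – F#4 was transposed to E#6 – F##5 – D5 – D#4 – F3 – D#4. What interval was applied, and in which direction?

From G#6 to E#6 is 3 letter names — a third of some quality.
E#6 to G#6 is 3 semitones, which makes it a minor third; the second version is lower, so the direction is down.
Checking another pair — F#4 → D#4 — gives the same interval.

down a minor third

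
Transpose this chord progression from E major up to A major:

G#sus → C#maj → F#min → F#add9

E major up to A major is a perfect fourth; each chord root moves by that interval while the quality stays the same.
G#sus: root G# up a perfect fourth → C#, giving C#sus.
C#maj: root C# up a perfect fourth → F#, giving F#maj.
F#min: root F# up a perfect fourth → B, giving Bmin.
F#add9: root F# up a perfect fourth → B, giving Badd9.

C#sus F#maj Bmin Badd9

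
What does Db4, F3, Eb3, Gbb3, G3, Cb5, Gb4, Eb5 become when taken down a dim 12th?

A diminished twelfth down from Db4 gives G2.
A diminished twelfth down from F3 gives B1.
Eb3: a twelfth down reaches A, and 18 semitones makes it A1.
Gbb3 down a diminished twelfth is Cb2.
G3: a twelfth down reaches C, and 18 semitones makes it C#2.
Cb5: a twelfth down reaches F, and 18 semitones makes it F3.
A diminished twelfth down from Gb4 gives C3.
Eb5 down a diminished twelfth is A3.

G2 B1 A1 Cb2 C#2 F3 C3 A3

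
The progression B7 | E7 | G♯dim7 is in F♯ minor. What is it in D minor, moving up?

F♯ minor up to D minor is a minor sixth; each chord root moves by that interval while the quality stays the same.
B7: root B up a minor sixth → G, giving G7.
E7: root E up a minor sixth → C, giving C7.
G♯dim7: root G♯ up a minor sixth → E, giving Edim7.

G7 C7 Edim7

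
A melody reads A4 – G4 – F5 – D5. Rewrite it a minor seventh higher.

G5 F5 Eb6 C6

A4 -> G5
G4 -> F5
F5 -> Eb6
D5 -> C6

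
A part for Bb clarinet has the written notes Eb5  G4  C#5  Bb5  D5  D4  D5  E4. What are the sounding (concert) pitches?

Db5 F4 B4 Ab5 C5 C4 C5 D4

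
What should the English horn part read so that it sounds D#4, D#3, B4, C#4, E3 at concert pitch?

The English horn sounds a perfect fifth below written, so the written part must be a perfect fifth above concert — transpose each note up.
D#4 gives A#4
D#3 gives A#3
B4 gives F#5
C#4 gives G#4
E3 gives B3

A#4 A#3 F#5 G#4 B3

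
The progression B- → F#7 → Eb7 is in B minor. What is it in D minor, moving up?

D- A7 Gb7

B minor up to D minor is a minor third; each chord root moves by that interval while the quality stays the same.
B-: root B up a minor third → D, giving D-.
F#7: root F# up a minor third → A, giving A7.
Eb7: root Eb up a minor third → Gb, giving Gb7.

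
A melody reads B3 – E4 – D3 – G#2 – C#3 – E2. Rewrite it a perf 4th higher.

B3 becomes E4
E4 becomes A4
D3 becomes G3
G#2 becomes C#3
C#3 becomes F#3
E2 becomes A2

E4 A4 G3 C#3 F#3 A2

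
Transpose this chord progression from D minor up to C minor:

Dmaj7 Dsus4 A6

D minor up to C minor is a minor seventh; each chord root moves by that interval while the quality stays the same.
Dmaj7: root D up a minor seventh → C, giving Cmaj7.
Dsus4: root D up a minor seventh → C, giving Csus4.
A6: root A up a minor seventh → G, giving G6.

Cmaj7 Csus4 G6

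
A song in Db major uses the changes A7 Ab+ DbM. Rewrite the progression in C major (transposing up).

G#7 G+ CM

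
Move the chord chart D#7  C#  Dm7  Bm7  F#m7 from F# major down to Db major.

F# major down to Db major is an augmented third; each chord root moves by that interval while the quality stays the same.
D#7: root D# down an augmented third → Bb, giving Bb7.
C#: root C# down an augmented third → Ab, giving Ab.
Dm7: root D down an augmented third → Bbb, giving Bbbm7.
Bm7: root B down an augmented third → Gb, giving Gbm7.
F#m7: root F# down an augmented third → Db, giving Dbm7.

Bb7 Ab Bbbm7 Gbm7 Dbm7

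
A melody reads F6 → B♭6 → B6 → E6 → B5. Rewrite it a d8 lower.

F6 down a diminished octave is F#5.
A diminished octave down from Bb6 gives B5.
B6: an octave down reaches B, and 11 semitones makes it B#5.
A diminished octave down from E6 gives E#5.
B5: an octave down reaches B, and 11 semitones makes it B#4.

F#5 B5 B#5 E#5 B#4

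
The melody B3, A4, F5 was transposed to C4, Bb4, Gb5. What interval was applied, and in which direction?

up a minor second

From B3 to C4 is 2 letter names — a second of some quality.
B3 to C4 is 1 semitone, which makes it a minor second; the second version is higher, so the direction is up.
Checking another pair — F5 → Gb5 — gives the same interval.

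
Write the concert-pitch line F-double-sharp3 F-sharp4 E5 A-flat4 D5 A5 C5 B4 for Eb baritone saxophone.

D##5 D#6 C#7 F6 B6 F#7 A6 G#6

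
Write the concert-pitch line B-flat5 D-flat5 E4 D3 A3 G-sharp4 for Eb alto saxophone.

G6 Bb5 C#5 B3 F#4 E#5

The Eb alto saxophone sounds a major sixth below written, so the written part must be a major sixth above concert — transpose each note up.
Bb5 to G6
Db5 to Bb5
E4 to C#5
D3 to B3
A3 to F#4
G#4 to E#5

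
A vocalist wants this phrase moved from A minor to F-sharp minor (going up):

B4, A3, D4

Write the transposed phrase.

From A up to F-sharp is a major sixth; apply that to each pitch.
B4 gives G#5
A3 gives F#4
D4 gives B4

G#5 F#4 B4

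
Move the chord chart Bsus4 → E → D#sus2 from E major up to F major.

Csus4 F Esus2

E major up to F major is a minor second; each chord root moves by that interval while the quality stays the same.
Bsus4: root B up a minor second → C, giving Csus4.
E: root E up a minor second → F, giving F.
D#sus2: root D# up a minor second → E, giving Esus2.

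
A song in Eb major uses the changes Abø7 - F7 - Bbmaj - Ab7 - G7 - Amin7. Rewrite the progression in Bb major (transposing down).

Ebø7 C7 Fmaj Eb7 D7 Emin7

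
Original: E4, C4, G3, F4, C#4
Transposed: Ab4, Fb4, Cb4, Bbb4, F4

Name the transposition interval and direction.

up a diminished fourth

From E4 to Ab4 is 4 letter names — a fourth of some quality.
E4 to Ab4 is 4 semitones, which makes it a diminished fourth; the second version is higher, so the direction is up.
Checking another pair — C#4 → F4 — gives the same interval.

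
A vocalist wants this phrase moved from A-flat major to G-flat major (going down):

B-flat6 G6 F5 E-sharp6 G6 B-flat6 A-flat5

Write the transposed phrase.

Ab6 F6 Eb5 D#6 F6 Ab6 Gb5

A-flat major to G-flat major down is a major second, so every note moves down by that interval.
Bb6 to Ab6
G6 to F6
F5 to Eb5
E#6 to D#6
G6 to F6
Bb6 to Ab6
Ab5 to Gb5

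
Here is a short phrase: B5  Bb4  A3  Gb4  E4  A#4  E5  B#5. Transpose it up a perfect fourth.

E6 Eb5 D4 Cb5 A4 D#5 A5 E#6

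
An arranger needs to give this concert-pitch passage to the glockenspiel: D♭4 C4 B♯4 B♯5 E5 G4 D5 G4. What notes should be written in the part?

Db2 C2 B#2 B#3 E3 G2 D3 G2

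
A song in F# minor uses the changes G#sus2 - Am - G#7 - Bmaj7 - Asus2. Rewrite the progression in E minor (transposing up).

F#sus2 Gm F#7 Amaj7 Gsus2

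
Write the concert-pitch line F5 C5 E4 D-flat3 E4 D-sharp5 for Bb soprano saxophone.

Written C4 sounds as Bb3 on the Bb soprano saxophone, so concert pitches are written a major second up.
F5 -> G5
C5 -> D5
E4 -> F#4
Db3 -> Eb3
E4 -> F#4
D#5 -> E#5

G5 D5 F#4 Eb3 F#4 E#5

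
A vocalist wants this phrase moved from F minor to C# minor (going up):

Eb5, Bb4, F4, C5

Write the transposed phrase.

From F up to C# is an augmented fifth; apply that to each pitch.
Eb5 -> B5
Bb4 -> F#5
F4 -> C#5
C5 -> G#5

B5 F#5 C#5 G#5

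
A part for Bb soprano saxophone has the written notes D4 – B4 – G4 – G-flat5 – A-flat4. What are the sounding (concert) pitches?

C4 A4 F4 Fb5 Gb4

The Bb soprano saxophone sounds a major second below written, so transpose each written note down a major second.
D4 -> C4
B4 -> A4
G4 -> F4
Gb5 -> Fb5
Ab4 -> Gb4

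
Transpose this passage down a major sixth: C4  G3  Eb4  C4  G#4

Eb3 Bb2 Gb3 Eb3 B3

C4 to Eb3
G3 to Bb2
Eb4 to Gb3
C4 to Eb3
G#4 to B3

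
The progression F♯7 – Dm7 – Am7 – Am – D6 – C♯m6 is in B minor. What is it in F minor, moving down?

C7 Abm7 Ebm7 Ebm Ab6 Gm6

B minor down to F minor is an augmented fourth; each chord root moves by that interval while the quality stays the same.
F♯7: root F♯ down an augmented fourth → C, giving C7.
Dm7: root D down an augmented fourth → Ab, giving Abm7.
Am7: root A down an augmented fourth → Eb, giving Ebm7.
Am: root A down an augmented fourth → Eb, giving Ebm.
D6: root D down an augmented fourth → Ab, giving Ab6.
C♯m6: root C♯ down an augmented fourth → G, giving Gm6.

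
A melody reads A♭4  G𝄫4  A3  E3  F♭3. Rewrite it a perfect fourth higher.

Db5 Cbb5 D4 A3 Bbb3

Ab4 becomes Db5
Gbb4 becomes Cbb5
A3 becomes D4
E3 becomes A3
Fb3 becomes Bbb3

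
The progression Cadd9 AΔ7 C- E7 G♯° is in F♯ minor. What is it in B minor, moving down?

F♯ minor down to B minor is a perfect fifth; each chord root moves by that interval while the quality stays the same.
Cadd9: root C down a perfect fifth → F, giving Fadd9.
AΔ7: root A down a perfect fifth → D, giving DΔ7.
C-: root C down a perfect fifth → F, giving F-.
E7: root E down a perfect fifth → A, giving A7.
G♯°: root G♯ down a perfect fifth → C#, giving C#°.

Fadd9 DΔ7 F- A7 C#°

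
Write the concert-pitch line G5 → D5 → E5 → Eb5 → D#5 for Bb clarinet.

A5 E5 F#5 F5 E#5

The Bb clarinet sounds a major second below written, so the written part must be a major second above concert — transpose each note up.
G5 -> A5
D5 -> E5
E5 -> F#5
Eb5 -> F5
D#5 -> E#5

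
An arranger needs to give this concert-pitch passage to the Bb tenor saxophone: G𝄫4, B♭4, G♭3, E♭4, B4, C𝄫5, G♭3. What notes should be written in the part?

Abb5 C6 Ab4 F5 C#6 Dbb6 Ab4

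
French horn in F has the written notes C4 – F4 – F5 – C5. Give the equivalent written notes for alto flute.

First find concert pitch: the French horn in F sounds a perfect fifth below written, so C4 F4 F5 C5 sounds F3 Bb3 Bb4 F4.
Then write for alto flute: it sounds a perfect fourth below written, so the part must be a perfect fourth above concert.
F3 → Bb3
Bb3 → Eb4
Bb4 → Eb5
F4 → Bb4

Bb3 Eb4 Eb5 Bb4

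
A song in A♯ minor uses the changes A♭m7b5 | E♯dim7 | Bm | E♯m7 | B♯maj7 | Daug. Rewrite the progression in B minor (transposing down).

A♯ minor down to B minor is a major seventh; each chord root moves by that interval while the quality stays the same.
A♭m7b5: root A♭ down a major seventh → Bbb, giving Bbbm7b5.
E♯dim7: root E♯ down a major seventh → F#, giving F#dim7.
Bm: root B down a major seventh → C, giving Cm.
E♯m7: root E♯ down a major seventh → F#, giving F#m7.
B♯maj7: root B♯ down a major seventh → C#, giving C#maj7.
Daug: root D down a major seventh → Eb, giving Ebaug.

Bbbm7b5 F#dim7 Cm F#m7 C#maj7 Ebaug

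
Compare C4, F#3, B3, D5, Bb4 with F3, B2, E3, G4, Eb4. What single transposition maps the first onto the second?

down a perfect fifth

From C4 to F3 is 5 letter names — a fifth of some quality.
F3 to C4 is 7 semitones, which makes it a perfect fifth; the second version is lower, so the direction is down.
Checking another pair — Bb4 → Eb4 — gives the same interval.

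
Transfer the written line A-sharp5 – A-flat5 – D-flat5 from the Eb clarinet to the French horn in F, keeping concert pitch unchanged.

G#6 Gb6 Cb6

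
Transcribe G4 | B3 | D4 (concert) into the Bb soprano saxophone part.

A4 C#4 E4

Written C4 sounds as Bb3 on the Bb soprano saxophone, so concert pitches are written a major second up.
G4 -> A4
B3 -> C#4
D4 -> E4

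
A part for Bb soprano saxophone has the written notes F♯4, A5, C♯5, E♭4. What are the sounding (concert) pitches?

E4 G5 B4 Db4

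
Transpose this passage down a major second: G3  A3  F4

A major second down from G3 gives F3.
A3 down a major second is G3.
A major second down from F4 gives Eb4.

F3 G3 Eb4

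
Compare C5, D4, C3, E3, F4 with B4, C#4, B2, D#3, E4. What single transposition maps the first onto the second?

down a minor second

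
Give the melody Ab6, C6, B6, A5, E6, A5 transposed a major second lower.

Ab6 -> Gb6
C6 -> Bb5
B6 -> A6
A5 -> G5
E6 -> D6
A5 -> G5

Gb6 Bb5 A6 G5 D6 G5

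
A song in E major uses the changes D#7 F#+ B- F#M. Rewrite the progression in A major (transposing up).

G#7 B+ E- BM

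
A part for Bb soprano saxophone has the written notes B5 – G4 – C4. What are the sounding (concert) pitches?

A5 F4 Bb3

The Bb soprano saxophone sounds a major second below written, so transpose each written note down a major second.
B5 → A5
G4 → F4
C4 → Bb3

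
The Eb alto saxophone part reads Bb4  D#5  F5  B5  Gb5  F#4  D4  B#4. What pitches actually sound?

Db4 F#4 Ab4 D5 Bbb4 A3 F3 D#4

Written C4 on the Eb alto saxophone sounds as Eb3, a major sixth lower; apply that shift to every note.
Bb4 becomes Db4
D#5 becomes F#4
F5 becomes Ab4
B5 becomes D5
Gb5 becomes Bbb4
F#4 becomes A3
D4 becomes F3
B#4 becomes D#4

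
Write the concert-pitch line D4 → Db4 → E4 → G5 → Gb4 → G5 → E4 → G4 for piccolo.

Written C4 sounds as C5 on the piccolo, so concert pitches are written a perfect octave down.
D4 gives D3
Db4 gives Db3
E4 gives E3
G5 gives G4
Gb4 gives Gb3
G5 gives G4
E4 gives E3
G4 gives G3

D3 Db3 E3 G4 Gb3 G4 E3 G3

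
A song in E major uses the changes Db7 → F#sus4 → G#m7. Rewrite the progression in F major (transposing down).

Ebb7 Gsus4 Am7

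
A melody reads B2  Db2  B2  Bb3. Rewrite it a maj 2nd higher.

B2 -> C#3
Db2 -> Eb2
B2 -> C#3
Bb3 -> C4

C#3 Eb2 C#3 C4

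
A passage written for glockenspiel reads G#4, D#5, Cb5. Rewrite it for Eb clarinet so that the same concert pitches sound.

E#6 B#6 Ab6

First find concert pitch: the glockenspiel sounds a perfect fifteenth above written, so G#4 D#5 Cb5 sounds G#6 D#7 Cb7.
Then write for Eb clarinet: it sounds a minor third above written, so the part must be a minor third below concert.
G#6 → E#6
D#7 → B#6
Cb7 → Ab6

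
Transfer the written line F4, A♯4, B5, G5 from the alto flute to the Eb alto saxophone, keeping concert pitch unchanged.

First find concert pitch: the alto flute sounds a perfect fourth below written, so F4 A♯4 B5 G5 sounds C4 E#4 F#5 D5.
Then write for Eb alto saxophone: it sounds a major sixth below written, so the part must be a major sixth above concert.
C4 → A4
E#4 → C##5
F#5 → D#6
D5 → B5

A4 C##5 D#6 B5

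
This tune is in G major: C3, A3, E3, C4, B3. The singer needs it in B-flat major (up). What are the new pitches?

Eb3 C4 G3 Eb4 D4

G major to B-flat major up is a minor third, so every note moves up by that interval.
C3 gives Eb3
A3 gives C4
E3 gives G3
C4 gives Eb4
B3 gives D4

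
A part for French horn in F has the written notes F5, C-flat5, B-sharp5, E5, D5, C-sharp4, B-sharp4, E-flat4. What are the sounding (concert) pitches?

Bb4 Fb4 E#5 A4 G4 F#3 E#4 Ab3

The French horn in F sounds a perfect fifth below written, so transpose each written note down a perfect fifth.
F5 becomes Bb4
Cb5 becomes Fb4
B#5 becomes E#5
E5 becomes A4
D5 becomes G4
C#4 becomes F#3
B#4 becomes E#4
Eb4 becomes Ab3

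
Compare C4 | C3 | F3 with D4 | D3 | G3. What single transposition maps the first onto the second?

From C4 to D4 is 2 letter names — a second of some quality.
C4 to D4 is 2 semitones, which makes it a major second; the second version is higher, so the direction is up.
Checking another pair — F3 → G3 — gives the same interval.

up a major second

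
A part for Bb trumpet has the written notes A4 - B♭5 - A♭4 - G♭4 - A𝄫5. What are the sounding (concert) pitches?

The Bb trumpet sounds a major second below written, so transpose each written note down a major second.
A4 → G4
Bb5 → Ab5
Ab4 → Gb4
Gb4 → Fb4
Abb5 → Gbb5

G4 Ab5 Gb4 Fb4 Gbb5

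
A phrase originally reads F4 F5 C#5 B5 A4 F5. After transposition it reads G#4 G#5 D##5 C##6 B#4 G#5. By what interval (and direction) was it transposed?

up an augmented second

From F4 to G#4 is 2 letter names — a second of some quality.
F4 to G#4 is 3 semitones, which makes it an augmented second; the second version is higher, so the direction is up.
Checking another pair — F5 → G#5 — gives the same interval.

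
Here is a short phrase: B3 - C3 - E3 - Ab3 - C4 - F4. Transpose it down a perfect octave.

B2 C2 E2 Ab2 C3 F3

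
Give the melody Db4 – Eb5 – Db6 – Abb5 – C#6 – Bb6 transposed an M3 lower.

A major third down from Db4 gives Bbb3.
A major third down from Eb5 gives Cb5.
Db6 down a major third is Bbb5.
A major third down from Abb5 gives Fbb5.
C#6 down a major third is A5.
Bb6 down a major third is Gb6.

Bbb3 Cb5 Bbb5 Fbb5 A5 Gb6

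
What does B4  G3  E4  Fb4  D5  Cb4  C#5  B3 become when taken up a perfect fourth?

B4 gives E5
G3 gives C4
E4 gives A4
Fb4 gives Bbb4
D5 gives G5
Cb4 gives Fb4
C#5 gives F#5
B3 gives E4

E5 C4 A4 Bbb4 G5 Fb4 F#5 E4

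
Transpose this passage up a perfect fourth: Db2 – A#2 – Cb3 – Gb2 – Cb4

Gb2 D#3 Fb3 Cb3 Fb4

Db2 to Gb2
A#2 to D#3
Cb3 to Fb3
Gb2 to Cb3
Cb4 to Fb4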